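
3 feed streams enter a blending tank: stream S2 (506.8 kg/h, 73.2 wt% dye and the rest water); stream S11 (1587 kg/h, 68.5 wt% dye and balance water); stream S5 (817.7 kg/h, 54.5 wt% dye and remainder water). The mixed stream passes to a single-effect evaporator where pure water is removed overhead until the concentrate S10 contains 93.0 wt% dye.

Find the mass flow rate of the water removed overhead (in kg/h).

864.5 kg/h

dye entering = 506.8×0.732 + 1587×0.685 + 817.7×0.545 = 1903.7 kg/h.
All dye reports to S10, so S10 = 1903.7/0.930 = 2047 kg/h.
Total feed = 2911.5 kg/h; overhead = 2911.5 − 2047 = 864.49 kg/h.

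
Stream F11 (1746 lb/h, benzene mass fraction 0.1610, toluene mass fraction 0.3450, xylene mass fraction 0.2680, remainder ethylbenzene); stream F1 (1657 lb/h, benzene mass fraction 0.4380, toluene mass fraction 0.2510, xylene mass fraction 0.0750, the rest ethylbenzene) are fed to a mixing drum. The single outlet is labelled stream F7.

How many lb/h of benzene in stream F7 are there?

benzene out = benzene in = 1746×0.161 + 1657×0.438 = 1006.9 lb/h.

1007 lb/h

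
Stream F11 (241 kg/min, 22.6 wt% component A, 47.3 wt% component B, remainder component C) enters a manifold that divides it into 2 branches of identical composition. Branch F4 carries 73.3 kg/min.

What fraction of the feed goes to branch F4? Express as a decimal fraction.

0.304

Fraction to F4 = 73.3/241 = 0.3041.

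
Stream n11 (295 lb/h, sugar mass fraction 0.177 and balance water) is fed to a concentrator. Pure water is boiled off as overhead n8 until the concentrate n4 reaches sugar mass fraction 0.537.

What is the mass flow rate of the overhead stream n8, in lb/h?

197.8 lb/h

sugar is conserved: 295×0.177 = 52.215 lb/h all reports to the concentrate.
Concentrate = 52.215/(target fraction) = 97.235 lb/h.
Overhead = 295 − 97.235 = 197.77 lb/h.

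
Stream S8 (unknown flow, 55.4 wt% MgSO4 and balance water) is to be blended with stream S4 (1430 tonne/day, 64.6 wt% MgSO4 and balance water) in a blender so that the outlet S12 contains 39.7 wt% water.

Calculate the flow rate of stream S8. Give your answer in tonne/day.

1255 tonne/day

Let S8 be the unknown flow. Total out = 1430 + S8.
water balance: 506.22 + 0.446·S8 = 0.397·(1430 + S8)
(0.446 − 0.397)·S8 = 0.397×1430 − 506.22 = 61.49
S8 = 61.49 / 0.049 = 1254.9 tonne/day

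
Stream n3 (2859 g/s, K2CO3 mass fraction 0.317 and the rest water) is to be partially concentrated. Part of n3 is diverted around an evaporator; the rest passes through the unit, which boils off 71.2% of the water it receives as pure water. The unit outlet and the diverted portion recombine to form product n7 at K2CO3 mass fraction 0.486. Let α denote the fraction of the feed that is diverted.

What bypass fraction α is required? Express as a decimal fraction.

0.285

All 2859×0.317 = 906.3 g/s of K2CO3 reaches n7, so n7 = 906.3/0.486 = 1864.8 g/s and vapour = 994.18 g/s.
The evaporator receives (1−α)·2859 of feed at 0.683 water and removes 0.712 of that water:
0.712×0.683×(1−α)×2859 = 994.18
(1−α) = 994.18/1390.3 = 0.7151;  α = 0.2849.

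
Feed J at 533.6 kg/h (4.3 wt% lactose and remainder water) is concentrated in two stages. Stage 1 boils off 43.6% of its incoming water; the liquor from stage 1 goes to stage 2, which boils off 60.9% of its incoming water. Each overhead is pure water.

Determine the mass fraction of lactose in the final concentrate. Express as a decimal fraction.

water in feed = 533.6×0.957 = 510.66 kg/h.
After stage 1: water left = (1−0.436)×510.66 = 288.01; stream total = 310.95 kg/h.
After stage 2: water left = (1−0.609)×288.01 = 112.61; final concentrate = 135.56 kg/h.
lactose fraction = 22.945/135.56 = 0.1693.

0.1693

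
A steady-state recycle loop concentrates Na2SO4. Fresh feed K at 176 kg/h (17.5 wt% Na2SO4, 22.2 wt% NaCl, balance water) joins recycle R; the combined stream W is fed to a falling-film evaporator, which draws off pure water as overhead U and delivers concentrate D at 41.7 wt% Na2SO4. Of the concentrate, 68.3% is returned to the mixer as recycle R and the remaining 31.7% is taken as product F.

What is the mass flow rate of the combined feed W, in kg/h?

Overall Na2SO4 balance (none leaves overhead): Na2SO4 in fresh feed = Na2SO4 in product, i.e. 176×0.175 = (1−0.683)·D·0.417.
D = 30.8/(0.417×0.317) = 233 kg/h.
Recycle R = 0.683×233 = 159.14 kg/h.
Combined feed W = 176 + 159.14 = 335.14 kg/h.

335.1 kg/h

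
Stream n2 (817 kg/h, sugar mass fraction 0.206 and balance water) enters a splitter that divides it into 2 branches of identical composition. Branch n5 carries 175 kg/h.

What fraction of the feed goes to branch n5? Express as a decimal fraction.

0.214

Fraction to n5 = 175/817 = 0.2142.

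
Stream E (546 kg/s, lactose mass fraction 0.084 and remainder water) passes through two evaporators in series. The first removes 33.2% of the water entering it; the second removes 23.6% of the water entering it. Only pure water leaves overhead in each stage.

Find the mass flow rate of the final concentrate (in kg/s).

301.1 kg/s

water in feed = 546×0.916 = 500.14 kg/s.
After stage 1: water left = (1−0.332)×500.14 = 334.09; stream total = 379.95 kg/s.
After stage 2: water left = (1−0.236)×334.09 = 255.25; final concentrate = 301.11 kg/s.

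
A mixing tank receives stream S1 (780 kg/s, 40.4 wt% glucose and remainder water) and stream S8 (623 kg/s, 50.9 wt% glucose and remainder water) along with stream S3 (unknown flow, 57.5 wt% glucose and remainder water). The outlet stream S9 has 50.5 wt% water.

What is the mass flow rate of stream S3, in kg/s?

778.2 kg/s

Let S3 be the unknown flow. Total out = 1403 + S3.
water balance: 770.77 + 0.425·S3 = 0.505·(1403 + S3)
(0.425 − 0.505)·S3 = 0.505×1403 − 770.77 = -62.258
S3 = -62.258 / -0.080 = 778.22 kg/s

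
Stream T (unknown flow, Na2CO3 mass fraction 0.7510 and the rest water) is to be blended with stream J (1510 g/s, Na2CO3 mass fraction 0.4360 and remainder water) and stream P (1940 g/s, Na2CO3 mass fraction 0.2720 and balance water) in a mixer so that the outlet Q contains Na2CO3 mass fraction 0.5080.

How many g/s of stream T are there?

2332 g/s

Let T be the unknown flow. Total out = 3450 + T.
Na2CO3 balance: 1186 + 0.751·T = 0.508·(3450 + T)
(0.751 − 0.508)·T = 0.508×3450 − 1186 = 566.56
T = 566.56 / 0.243 = 2331.5 g/s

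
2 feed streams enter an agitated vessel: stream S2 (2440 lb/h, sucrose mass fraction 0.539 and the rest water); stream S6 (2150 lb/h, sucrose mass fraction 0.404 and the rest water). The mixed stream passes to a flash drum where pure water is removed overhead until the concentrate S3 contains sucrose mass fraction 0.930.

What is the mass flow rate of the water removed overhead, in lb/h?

2242 lb/h

sucrose entering = 2440×0.539 + 2150×0.404 = 2183.8 lb/h.
All sucrose reports to S3, so S3 = 2183.8/0.930 = 2348.1 lb/h.
Total feed = 4590 lb/h; overhead = 4590 − 2348.1 = 2241.9 lb/h.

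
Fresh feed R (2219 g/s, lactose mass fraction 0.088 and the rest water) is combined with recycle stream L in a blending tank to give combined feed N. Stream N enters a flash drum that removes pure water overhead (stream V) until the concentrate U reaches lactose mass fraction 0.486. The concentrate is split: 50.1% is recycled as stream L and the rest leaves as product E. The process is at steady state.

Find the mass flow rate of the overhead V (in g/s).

Overall lactose balance (none leaves overhead): lactose in fresh feed = lactose in product, i.e. 2219×0.088 = (1−0.501)·U·0.486.
U = 195.27/(0.486×0.499) = 805.2 g/s.
Recycle L = 0.501×805.2 = 403.4 g/s.
Combined feed N = 2219 + 403.4 = 2622.4 g/s.
Overhead V = N − U = 2622.4 − 805.2 = 1817.2 g/s.

1817 g/s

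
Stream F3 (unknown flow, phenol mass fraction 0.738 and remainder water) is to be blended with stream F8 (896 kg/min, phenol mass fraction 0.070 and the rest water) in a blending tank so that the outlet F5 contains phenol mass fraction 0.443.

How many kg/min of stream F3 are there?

1133 kg/min

Let F3 be the unknown flow. Total out = 896 + F3.
phenol balance: 62.72 + 0.738·F3 = 0.443·(896 + F3)
(0.738 − 0.443)·F3 = 0.443×896 − 62.72 = 334.21
F3 = 334.21 / 0.295 = 1132.9 kg/min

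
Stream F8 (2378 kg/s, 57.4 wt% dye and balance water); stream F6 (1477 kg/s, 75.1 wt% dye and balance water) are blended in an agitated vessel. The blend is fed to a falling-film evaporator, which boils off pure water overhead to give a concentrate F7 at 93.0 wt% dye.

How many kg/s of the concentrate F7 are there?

2660 kg/s

dye entering = 2378×0.574 + 1477×0.751 = 2474.2 kg/s.
All dye reports to F7, so F7 = 2474.2/0.930 = 2660.4 kg/s.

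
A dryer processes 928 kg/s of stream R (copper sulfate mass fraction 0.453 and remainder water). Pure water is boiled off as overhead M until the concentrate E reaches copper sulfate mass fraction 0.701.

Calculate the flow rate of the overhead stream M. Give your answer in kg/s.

copper sulfate is conserved: 928×0.453 = 420.38 kg/s all reports to the concentrate.
Concentrate = 420.38/(target fraction) = 599.69 kg/s.
Overhead = 928 − 599.69 = 328.31 kg/s.

328.3 kg/s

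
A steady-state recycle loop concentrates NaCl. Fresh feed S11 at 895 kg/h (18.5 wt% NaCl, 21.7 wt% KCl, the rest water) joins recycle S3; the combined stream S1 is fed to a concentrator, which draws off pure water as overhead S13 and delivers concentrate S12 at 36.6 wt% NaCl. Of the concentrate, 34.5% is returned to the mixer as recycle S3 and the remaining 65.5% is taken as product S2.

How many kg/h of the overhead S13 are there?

Overall NaCl balance (none leaves overhead): NaCl in fresh feed = NaCl in product, i.e. 895×0.185 = (1−0.345)·S12·0.366.
S12 = 165.57/(0.366×0.655) = 690.67 kg/h.
Recycle S3 = 0.345×690.67 = 238.28 kg/h.
Combined feed S1 = 895 + 238.28 = 1133.3 kg/h.
Overhead S13 = S1 − S12 = 1133.3 − 690.67 = 442.61 kg/h.

442.6 kg/h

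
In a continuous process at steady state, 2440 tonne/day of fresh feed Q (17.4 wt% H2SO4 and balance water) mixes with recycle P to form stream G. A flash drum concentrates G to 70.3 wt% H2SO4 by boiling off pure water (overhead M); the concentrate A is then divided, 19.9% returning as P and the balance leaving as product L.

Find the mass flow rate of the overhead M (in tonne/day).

1836 tonne/day

Overall H2SO4 balance (none leaves overhead): H2SO4 in fresh feed = H2SO4 in product, i.e. 2440×0.174 = (1−0.199)·A·0.703.
A = 424.56/(0.703×0.801) = 753.97 tonne/day.
Recycle P = 0.199×753.97 = 150.04 tonne/day.
Combined feed G = 2440 + 150.04 = 2590 tonne/day.
Overhead M = G − A = 2590 − 753.97 = 1836.1 tonne/day.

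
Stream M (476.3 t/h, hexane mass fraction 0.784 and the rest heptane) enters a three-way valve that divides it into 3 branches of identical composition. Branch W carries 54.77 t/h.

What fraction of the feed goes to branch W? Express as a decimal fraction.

0.115

Fraction to W = 54.77/476.3 = 0.1150.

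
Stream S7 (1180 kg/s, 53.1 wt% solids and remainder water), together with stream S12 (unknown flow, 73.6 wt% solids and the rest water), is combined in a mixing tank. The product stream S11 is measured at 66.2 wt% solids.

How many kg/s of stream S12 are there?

Let S12 be the unknown flow. Total out = 1180 + S12.
solids balance: 626.58 + 0.736·S12 = 0.662·(1180 + S12)
(0.736 − 0.662)·S12 = 0.662×1180 − 626.58 = 154.58
S12 = 154.58 / 0.074 = 2088.9 kg/s

2089 kg/s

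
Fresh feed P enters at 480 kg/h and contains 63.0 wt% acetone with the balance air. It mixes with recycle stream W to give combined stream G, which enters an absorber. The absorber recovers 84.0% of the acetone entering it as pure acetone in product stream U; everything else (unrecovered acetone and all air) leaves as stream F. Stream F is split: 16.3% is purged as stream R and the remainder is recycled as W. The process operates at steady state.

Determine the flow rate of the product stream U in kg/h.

acetone in G: m_A = 480×0.630 + (1−0.163)·(1−0.840)·m_A, so m_A = 302.4/0.8661 = 349.16 kg/h.
Product U = 0.840×349.16 = 293.29 kg/h.

293.3 kg/h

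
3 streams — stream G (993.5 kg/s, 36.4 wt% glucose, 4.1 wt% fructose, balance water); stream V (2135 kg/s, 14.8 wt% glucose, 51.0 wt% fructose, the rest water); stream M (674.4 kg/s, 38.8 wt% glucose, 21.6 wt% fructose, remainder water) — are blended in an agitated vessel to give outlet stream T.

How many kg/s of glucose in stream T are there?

glucose out = glucose in = 993.5×0.364 + 2135×0.148 + 674.4×0.388 = 939.28 kg/s.

939.3 kg/s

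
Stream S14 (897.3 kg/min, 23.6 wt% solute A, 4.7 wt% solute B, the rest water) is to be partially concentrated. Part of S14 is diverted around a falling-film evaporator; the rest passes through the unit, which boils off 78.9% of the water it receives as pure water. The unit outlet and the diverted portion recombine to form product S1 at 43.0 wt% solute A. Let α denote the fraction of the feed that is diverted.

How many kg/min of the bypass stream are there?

181.7 kg/min

All 897.3×0.236 = 211.76 kg/min of solute A reaches S1, so S1 = 211.76/0.430 = 492.47 kg/min and vapour = 404.83 kg/min.
The evaporator receives (1−α)·897.3 of feed at 0.717 water and removes 0.789 of that water:
0.789×0.717×(1−α)×897.3 = 404.83
(1−α) = 404.83/507.61 = 0.7975;  α = 0.2025.
Bypass flow = 0.2025×897.3 = 181.69 kg/min.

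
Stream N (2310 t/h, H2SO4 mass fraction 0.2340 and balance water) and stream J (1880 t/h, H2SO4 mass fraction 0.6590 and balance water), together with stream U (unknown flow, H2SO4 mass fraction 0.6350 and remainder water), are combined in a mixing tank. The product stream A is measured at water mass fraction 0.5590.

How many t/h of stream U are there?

352.2 t/h

Let U be the unknown flow. Total out = 4190 + U.
water balance: 2410.5 + 0.365·U = 0.559·(4190 + U)
(0.365 − 0.559)·U = 0.559×4190 − 2410.5 = -68.33
U = -68.33 / -0.194 = 352.22 t/h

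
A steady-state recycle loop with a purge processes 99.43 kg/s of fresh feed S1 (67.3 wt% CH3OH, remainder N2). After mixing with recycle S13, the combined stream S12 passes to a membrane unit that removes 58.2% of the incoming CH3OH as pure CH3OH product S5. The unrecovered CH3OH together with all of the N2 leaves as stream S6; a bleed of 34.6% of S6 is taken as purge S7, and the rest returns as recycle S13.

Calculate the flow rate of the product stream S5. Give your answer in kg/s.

53.6 kg/s

CH3OH in S12: m_A = 99.43×0.673 + (1−0.346)·(1−0.582)·m_A, so m_A = 66.916/0.7266 = 92.092 kg/s.
Product S5 = 0.582×92.092 = 53.597 kg/s.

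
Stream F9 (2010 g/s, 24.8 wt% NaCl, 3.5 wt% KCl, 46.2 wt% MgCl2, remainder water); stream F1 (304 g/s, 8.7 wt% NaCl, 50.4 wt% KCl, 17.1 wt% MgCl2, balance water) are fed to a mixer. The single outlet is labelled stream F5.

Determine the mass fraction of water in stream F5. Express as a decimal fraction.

Total flow out = 2010 + 304 = 2314 g/s.
water in = 2010×0.255 + 304×0.238 = 584.9 g/s.
water mass fraction in F5 = 584.9/2314 = 0.253.

0.253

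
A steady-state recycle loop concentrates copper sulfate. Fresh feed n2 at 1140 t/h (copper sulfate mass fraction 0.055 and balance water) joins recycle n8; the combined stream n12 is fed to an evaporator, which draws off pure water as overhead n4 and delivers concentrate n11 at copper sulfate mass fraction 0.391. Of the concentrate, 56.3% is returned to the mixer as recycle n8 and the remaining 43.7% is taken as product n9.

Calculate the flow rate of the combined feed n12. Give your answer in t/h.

Overall copper sulfate balance (none leaves overhead): copper sulfate in fresh feed = copper sulfate in product, i.e. 1140×0.055 = (1−0.563)·n11·0.391.
n11 = 62.7/(0.391×0.437) = 366.95 t/h.
Recycle n8 = 0.563×366.95 = 206.59 t/h.
Combined feed n12 = 1140 + 206.59 = 1346.6 t/h.

1347 t/h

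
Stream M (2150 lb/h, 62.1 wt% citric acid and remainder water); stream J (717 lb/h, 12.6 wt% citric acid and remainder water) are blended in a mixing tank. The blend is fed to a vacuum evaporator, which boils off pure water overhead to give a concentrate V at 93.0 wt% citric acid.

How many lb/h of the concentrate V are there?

1533 lb/h

citric acid entering = 2150×0.621 + 717×0.126 = 1425.5 lb/h.
All citric acid reports to V, so V = 1425.5/0.930 = 1532.8 lb/h.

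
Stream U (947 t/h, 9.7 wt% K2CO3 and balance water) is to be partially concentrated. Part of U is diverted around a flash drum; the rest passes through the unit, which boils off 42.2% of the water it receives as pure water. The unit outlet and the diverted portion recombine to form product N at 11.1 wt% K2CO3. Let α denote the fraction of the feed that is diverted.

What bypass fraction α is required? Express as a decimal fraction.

All 947×0.097 = 91.859 t/h of K2CO3 reaches N, so N = 91.859/0.111 = 827.56 t/h and vapour = 119.44 t/h.
The evaporator receives (1−α)·947 of feed at 0.903 water and removes 0.422 of that water:
0.422×0.903×(1−α)×947 = 119.44
(1−α) = 119.44/360.87 = 0.3310;  α = 0.6690.

0.669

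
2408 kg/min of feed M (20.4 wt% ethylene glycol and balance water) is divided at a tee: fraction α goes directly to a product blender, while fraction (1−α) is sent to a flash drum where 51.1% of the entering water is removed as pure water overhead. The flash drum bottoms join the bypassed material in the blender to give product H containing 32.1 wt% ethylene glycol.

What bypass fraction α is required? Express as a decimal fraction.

0.104

All 2408×0.204 = 491.23 kg/min of ethylene glycol reaches H, so H = 491.23/0.321 = 1530.3 kg/min and vapour = 877.68 kg/min.
The evaporator receives (1−α)·2408 of feed at 0.796 water and removes 0.511 of that water:
0.511×0.796×(1−α)×2408 = 877.68
(1−α) = 877.68/979.47 = 0.8961;  α = 0.1039.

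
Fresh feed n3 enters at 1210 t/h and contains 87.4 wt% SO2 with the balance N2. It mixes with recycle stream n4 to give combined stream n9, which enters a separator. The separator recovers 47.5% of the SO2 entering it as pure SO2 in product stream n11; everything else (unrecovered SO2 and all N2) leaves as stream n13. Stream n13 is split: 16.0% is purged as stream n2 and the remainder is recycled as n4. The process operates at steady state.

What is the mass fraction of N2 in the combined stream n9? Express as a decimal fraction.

0.3350

N2 enters only via n3 and leaves only via the purge: 1210×0.126 = 0.160×(N2 in n13), and the separator passes all N2, so N2 in n9 = N2 in n13 = 952.88 t/h.
SO2 in n9: m_A = 1210×0.874 + (1−0.160)·(1−0.475)·m_A, so m_A = 1057.5/0.5590 = 1891.8 t/h.
n9 = 1891.8 + 952.88 = 2844.7 t/h.
N2 fraction in n9 = 952.88/2844.7 = 0.3350.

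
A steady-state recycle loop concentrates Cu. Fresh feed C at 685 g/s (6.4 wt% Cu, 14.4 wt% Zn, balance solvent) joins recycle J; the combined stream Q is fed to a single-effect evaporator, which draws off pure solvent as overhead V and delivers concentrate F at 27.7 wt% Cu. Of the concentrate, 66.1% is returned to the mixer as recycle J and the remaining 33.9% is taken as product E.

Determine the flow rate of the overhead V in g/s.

Overall Cu balance (none leaves overhead): Cu in fresh feed = Cu in product, i.e. 685×0.064 = (1−0.661)·F·0.277.
F = 43.84/(0.277×0.339) = 466.86 g/s.
Recycle J = 0.661×466.86 = 308.6 g/s.
Combined feed Q = 685 + 308.6 = 993.6 g/s.
Overhead V = Q − F = 993.6 − 466.86 = 526.73 g/s.

526.7 g/s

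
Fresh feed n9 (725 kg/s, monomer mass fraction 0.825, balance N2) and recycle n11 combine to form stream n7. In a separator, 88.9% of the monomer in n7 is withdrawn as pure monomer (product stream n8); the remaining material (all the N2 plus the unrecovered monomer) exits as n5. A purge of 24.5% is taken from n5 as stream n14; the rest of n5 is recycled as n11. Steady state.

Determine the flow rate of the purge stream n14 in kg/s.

144.6 kg/s

N2 enters only via n9 and leaves only via the purge: 725×0.175 = 0.245×(N2 in n5), and the separator passes all N2, so N2 in n7 = N2 in n5 = 517.86 kg/s.
monomer in n7: m_A = 725×0.825 + (1−0.245)·(1−0.889)·m_A, so m_A = 598.12/0.9162 = 652.84 kg/s.
n5 = (1−0.889)×652.84 + 517.86 = 590.32 kg/s.
Purge n14 = 0.245×590.32 = 144.63 kg/s.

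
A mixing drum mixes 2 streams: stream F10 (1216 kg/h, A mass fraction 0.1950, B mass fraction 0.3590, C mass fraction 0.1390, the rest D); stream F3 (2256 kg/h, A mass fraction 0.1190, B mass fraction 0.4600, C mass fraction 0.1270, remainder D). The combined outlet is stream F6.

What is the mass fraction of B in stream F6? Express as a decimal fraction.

Total flow out = 1216 + 2256 = 3472 kg/h.
B in = 1216×0.359 + 2256×0.460 = 1474.3 kg/h.
B mass fraction in F6 = 1474.3/3472 = 0.4246.

0.4246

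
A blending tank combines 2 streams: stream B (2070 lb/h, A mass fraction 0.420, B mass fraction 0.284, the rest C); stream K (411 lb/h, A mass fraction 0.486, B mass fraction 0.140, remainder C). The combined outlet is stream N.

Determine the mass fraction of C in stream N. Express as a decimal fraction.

0.309

Total flow out = 2070 + 411 = 2481 lb/h.
C in = 2070×0.296 + 411×0.374 = 766.43 lb/h.
C mass fraction in N = 766.43/2481 = 0.309.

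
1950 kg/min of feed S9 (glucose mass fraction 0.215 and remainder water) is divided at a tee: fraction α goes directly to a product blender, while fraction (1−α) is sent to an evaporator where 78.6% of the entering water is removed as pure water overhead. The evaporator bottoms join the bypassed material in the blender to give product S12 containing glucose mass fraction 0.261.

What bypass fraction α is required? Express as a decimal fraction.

0.714

All 1950×0.215 = 419.25 kg/min of glucose reaches S12, so S12 = 419.25/0.261 = 1606.3 kg/min and vapour = 343.68 kg/min.
The evaporator receives (1−α)·1950 of feed at 0.785 water and removes 0.786 of that water:
0.786×0.785×(1−α)×1950 = 343.68
(1−α) = 343.68/1203.2 = 0.2856;  α = 0.7144.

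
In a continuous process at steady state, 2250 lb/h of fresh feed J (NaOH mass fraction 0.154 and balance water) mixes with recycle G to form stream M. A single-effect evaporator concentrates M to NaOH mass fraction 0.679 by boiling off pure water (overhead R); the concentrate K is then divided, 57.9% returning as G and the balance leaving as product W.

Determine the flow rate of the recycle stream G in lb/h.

701.8 lb/h

Overall NaOH balance (none leaves overhead): NaOH in fresh feed = NaOH in product, i.e. 2250×0.154 = (1−0.579)·K·0.679.
K = 346.5/(0.679×0.421) = 1212.1 lb/h.
Recycle G = 0.579×1212.1 = 701.83 lb/h.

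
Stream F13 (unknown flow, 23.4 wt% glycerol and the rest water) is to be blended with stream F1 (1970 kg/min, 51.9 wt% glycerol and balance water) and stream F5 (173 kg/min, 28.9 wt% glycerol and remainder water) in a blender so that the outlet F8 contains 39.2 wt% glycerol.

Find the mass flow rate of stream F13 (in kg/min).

1471 kg/min

Let F13 be the unknown flow. Total out = 2143 + F13.
glycerol balance: 1072.4 + 0.234·F13 = 0.392·(2143 + F13)
(0.234 − 0.392)·F13 = 0.392×2143 − 1072.4 = -232.37
F13 = -232.37 / -0.158 = 1470.7 kg/min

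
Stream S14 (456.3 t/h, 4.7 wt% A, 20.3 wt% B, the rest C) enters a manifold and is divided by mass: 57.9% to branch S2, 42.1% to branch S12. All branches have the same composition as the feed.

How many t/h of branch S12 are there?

192.1 t/h

Branch S12 flow = 0.421×456.3 = 192.1 t/h.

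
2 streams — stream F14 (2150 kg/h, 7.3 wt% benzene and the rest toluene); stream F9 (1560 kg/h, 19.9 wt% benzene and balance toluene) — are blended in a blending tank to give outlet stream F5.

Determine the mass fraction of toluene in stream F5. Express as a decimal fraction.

Total flow out = 2150 + 1560 = 3710 kg/h.
toluene in = 2150×0.927 + 1560×0.801 = 3242.6 kg/h.
toluene mass fraction in F5 = 3242.6/3710 = 0.8740.

0.8740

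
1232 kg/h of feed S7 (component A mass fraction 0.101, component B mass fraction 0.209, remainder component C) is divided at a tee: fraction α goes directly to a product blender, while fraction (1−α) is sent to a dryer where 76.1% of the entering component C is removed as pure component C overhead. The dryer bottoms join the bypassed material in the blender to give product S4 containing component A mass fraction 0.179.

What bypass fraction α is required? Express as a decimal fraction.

All 1232×0.101 = 124.43 kg/h of component A reaches S4, so S4 = 124.43/0.179 = 695.15 kg/h and vapour = 536.85 kg/h.
The evaporator receives (1−α)·1232 of feed at 0.690 component C and removes 0.761 of that component C:
0.761×0.690×(1−α)×1232 = 536.85
(1−α) = 536.85/646.91 = 0.8299;  α = 0.1701.

0.170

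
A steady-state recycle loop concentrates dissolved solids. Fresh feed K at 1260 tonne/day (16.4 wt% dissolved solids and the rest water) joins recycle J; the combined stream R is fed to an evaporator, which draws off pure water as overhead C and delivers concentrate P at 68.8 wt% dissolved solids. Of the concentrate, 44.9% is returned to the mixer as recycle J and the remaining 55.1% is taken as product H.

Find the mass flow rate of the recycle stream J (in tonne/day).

244.7 tonne/day

Overall dissolved solids balance (none leaves overhead): dissolved solids in fresh feed = dissolved solids in product, i.e. 1260×0.164 = (1−0.449)·P·0.688.
P = 206.64/(0.688×0.551) = 545.1 tonne/day.
Recycle J = 0.449×545.1 = 244.75 tonne/day.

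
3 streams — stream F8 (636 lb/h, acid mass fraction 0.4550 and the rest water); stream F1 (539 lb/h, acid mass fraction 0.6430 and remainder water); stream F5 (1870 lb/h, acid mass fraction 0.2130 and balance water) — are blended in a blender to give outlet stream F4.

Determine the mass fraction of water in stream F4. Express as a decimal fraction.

0.6603

Total flow out = 636 + 539 + 1870 = 3045 lb/h.
water in = 636×0.545 + 539×0.357 + 1870×0.787 = 2010.7 lb/h.
water mass fraction in F4 = 2010.7/3045 = 0.6603.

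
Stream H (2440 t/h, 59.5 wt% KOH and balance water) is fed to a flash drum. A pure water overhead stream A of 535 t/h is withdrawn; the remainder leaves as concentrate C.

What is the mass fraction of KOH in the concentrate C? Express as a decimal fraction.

0.762

KOH is not removed: 2440×0.595 = 1451.8 t/h of KOH enters C.
Concentrate = 2440 − 535 = 1905 t/h.
Mass fraction = 1451.8/1905 = 0.762.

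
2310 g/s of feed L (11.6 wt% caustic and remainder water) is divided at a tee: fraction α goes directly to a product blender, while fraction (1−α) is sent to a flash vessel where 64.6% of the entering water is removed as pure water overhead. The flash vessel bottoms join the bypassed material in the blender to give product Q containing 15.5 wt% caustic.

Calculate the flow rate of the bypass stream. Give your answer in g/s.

1292 g/s

All 2310×0.116 = 267.96 g/s of caustic reaches Q, so Q = 267.96/0.155 = 1728.8 g/s and vapour = 581.23 g/s.
The evaporator receives (1−α)·2310 of feed at 0.884 water and removes 0.646 of that water:
0.646×0.884×(1−α)×2310 = 581.23
(1−α) = 581.23/1319.2 = 0.4406;  α = 0.5594.
Bypass flow = 0.5594×2310 = 1292.2 g/s.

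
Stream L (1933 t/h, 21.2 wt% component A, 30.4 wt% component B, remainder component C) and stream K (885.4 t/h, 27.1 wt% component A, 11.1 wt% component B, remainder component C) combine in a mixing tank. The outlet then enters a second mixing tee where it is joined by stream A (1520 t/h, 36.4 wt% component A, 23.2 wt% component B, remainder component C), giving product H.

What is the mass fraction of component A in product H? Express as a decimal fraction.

Overall, product flow = 4338.4 t/h.
component A in = 1933×0.212 + 885.4×0.271 + 1520×0.364 = 1203 t/h.
component A fraction in H = 0.2773.

0.2773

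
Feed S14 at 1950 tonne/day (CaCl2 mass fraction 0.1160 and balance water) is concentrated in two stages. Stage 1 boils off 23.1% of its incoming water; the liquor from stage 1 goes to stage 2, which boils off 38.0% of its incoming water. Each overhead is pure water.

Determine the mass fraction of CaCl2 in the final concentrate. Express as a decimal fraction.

0.2158

water in feed = 1950×0.884 = 1723.8 tonne/day.
After stage 1: water left = (1−0.231)×1723.8 = 1325.6; stream total = 1551.8 tonne/day.
After stage 2: water left = (1−0.380)×1325.6 = 821.87; final concentrate = 1048.1 tonne/day.
CaCl2 fraction = 226.2/1048.1 = 0.2158.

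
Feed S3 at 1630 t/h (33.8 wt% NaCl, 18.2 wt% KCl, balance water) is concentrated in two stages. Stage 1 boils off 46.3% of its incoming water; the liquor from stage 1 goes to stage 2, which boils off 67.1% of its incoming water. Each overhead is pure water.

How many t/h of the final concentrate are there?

water in feed = 1630×0.480 = 782.4 t/h.
After stage 1: water left = (1−0.463)×782.4 = 420.15; stream total = 1267.7 t/h.
After stage 2: water left = (1−0.671)×420.15 = 138.23; final concentrate = 985.83 t/h.

985.8 t/h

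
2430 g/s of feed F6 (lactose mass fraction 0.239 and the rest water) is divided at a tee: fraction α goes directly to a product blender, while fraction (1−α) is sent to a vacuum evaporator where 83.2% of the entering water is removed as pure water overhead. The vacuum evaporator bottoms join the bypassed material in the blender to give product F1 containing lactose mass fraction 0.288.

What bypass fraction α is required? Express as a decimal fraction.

All 2430×0.239 = 580.77 g/s of lactose reaches F1, so F1 = 580.77/0.288 = 2016.6 g/s and vapour = 413.44 g/s.
The evaporator receives (1−α)·2430 of feed at 0.761 water and removes 0.832 of that water:
0.832×0.761×(1−α)×2430 = 413.44
(1−α) = 413.44/1538.6 = 0.2687;  α = 0.7313.

0.731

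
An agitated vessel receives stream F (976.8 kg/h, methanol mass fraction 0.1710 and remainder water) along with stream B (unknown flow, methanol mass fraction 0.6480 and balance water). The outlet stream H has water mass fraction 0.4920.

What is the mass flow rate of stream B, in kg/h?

Let B be the unknown flow. Total out = 976.8 + B.
water balance: 809.77 + 0.352·B = 0.492·(976.8 + B)
(0.352 − 0.492)·B = 0.492×976.8 − 809.77 = -329.18
B = -329.18 / -0.140 = 2351.3 kg/h

2351 kg/h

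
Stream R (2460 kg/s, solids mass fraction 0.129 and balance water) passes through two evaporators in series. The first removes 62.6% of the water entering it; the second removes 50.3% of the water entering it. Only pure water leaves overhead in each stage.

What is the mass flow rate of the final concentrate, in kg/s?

water in feed = 2460×0.871 = 2142.7 kg/s.
After stage 1: water left = (1−0.626)×2142.7 = 801.35; stream total = 1118.7 kg/s.
After stage 2: water left = (1−0.503)×801.35 = 398.27; final concentrate = 715.61 kg/s.

715.6 kg/s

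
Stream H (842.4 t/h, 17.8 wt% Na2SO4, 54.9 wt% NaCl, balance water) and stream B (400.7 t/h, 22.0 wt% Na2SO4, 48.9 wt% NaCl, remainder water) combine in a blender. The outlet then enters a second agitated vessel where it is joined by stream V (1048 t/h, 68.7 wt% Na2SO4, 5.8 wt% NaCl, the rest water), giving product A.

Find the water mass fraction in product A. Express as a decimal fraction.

Overall, product flow = 2291.1 t/h.
water in = 842.4×0.273 + 400.7×0.291 + 1048×0.255 = 613.82 t/h.
water fraction in A = 0.268.

0.268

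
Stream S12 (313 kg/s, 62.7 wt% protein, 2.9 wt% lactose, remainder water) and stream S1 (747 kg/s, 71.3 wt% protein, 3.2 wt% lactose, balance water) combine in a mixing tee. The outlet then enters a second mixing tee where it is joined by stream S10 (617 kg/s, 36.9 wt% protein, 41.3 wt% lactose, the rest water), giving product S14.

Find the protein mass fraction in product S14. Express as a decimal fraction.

0.570

Overall, product flow = 1677 kg/s.
protein in = 313×0.627 + 747×0.713 + 617×0.369 = 956.53 kg/s.
protein fraction in S14 = 0.570.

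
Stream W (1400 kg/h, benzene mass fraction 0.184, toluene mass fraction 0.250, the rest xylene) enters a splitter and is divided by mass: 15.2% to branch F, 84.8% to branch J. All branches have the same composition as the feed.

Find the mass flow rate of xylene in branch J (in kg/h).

Branch J total = 0.848×1400 = 1187.2 kg/h.
xylene in J = 0.566×1187.2 = 671.96 kg/h.

672 kg/h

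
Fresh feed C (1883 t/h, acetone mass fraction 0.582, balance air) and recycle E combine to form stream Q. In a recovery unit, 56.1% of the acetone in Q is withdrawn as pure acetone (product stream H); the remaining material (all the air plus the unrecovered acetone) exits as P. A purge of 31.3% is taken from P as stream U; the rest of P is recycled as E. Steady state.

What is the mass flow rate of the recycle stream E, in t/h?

2201 t/h

air enters only via C and leaves only via the purge: 1883×0.418 = 0.313×(air in P), and the recovery unit passes all air, so air in Q = air in P = 2514.7 t/h.
acetone in Q: m_A = 1883×0.582 + (1−0.313)·(1−0.561)·m_A, so m_A = 1095.9/0.6984 = 1569.2 t/h.
P = (1−0.561)×1569.2 + 2514.7 = 3203.5 t/h.
Recycle E = (1−0.313)×3203.5 = 2200.8 t/h.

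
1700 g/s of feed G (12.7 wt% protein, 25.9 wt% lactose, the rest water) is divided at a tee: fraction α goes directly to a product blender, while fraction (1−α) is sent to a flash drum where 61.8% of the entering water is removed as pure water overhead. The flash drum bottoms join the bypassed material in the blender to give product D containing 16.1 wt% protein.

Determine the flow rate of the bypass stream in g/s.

753.9 g/s

All 1700×0.127 = 215.9 g/s of protein reaches D, so D = 215.9/0.161 = 1341 g/s and vapour = 359.01 g/s.
The evaporator receives (1−α)·1700 of feed at 0.614 water and removes 0.618 of that water:
0.618×0.614×(1−α)×1700 = 359.01
(1−α) = 359.01/645.07 = 0.5565;  α = 0.4435.
Bypass flow = 0.4435×1700 = 753.88 g/s.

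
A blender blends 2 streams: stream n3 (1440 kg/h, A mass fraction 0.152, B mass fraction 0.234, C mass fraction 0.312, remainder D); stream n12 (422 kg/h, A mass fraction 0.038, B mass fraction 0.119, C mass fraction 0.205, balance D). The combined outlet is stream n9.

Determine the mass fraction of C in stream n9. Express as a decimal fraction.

0.288

Total flow out = 1440 + 422 = 1862 kg/h.
C in = 1440×0.312 + 422×0.205 = 535.79 kg/h.
C mass fraction in n9 = 535.79/1862 = 0.288.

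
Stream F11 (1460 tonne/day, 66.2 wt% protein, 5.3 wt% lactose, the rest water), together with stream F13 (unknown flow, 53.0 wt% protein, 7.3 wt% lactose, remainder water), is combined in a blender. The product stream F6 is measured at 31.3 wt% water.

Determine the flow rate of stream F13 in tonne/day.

486.7 tonne/day

Let F13 be the unknown flow. Total out = 1460 + F13.
water balance: 416.1 + 0.397·F13 = 0.313·(1460 + F13)
(0.397 − 0.313)·F13 = 0.313×1460 − 416.1 = 40.88
F13 = 40.88 / 0.084 = 486.67 tonne/day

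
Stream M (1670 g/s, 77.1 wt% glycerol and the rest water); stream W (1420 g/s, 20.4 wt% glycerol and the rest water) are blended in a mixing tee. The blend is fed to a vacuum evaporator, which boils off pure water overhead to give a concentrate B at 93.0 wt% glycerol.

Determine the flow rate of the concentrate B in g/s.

glycerol entering = 1670×0.771 + 1420×0.204 = 1577.2 g/s.
All glycerol reports to B, so B = 1577.2/0.930 = 1696 g/s.

1696 g/s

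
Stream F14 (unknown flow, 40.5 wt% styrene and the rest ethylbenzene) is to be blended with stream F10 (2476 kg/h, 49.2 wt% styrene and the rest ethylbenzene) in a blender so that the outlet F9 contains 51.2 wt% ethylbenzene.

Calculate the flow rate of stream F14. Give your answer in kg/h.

Let F14 be the unknown flow. Total out = 2476 + F14.
ethylbenzene balance: 1257.8 + 0.595·F14 = 0.512·(2476 + F14)
(0.595 − 0.512)·F14 = 0.512×2476 − 1257.8 = 9.904
F14 = 9.904 / 0.083 = 119.33 kg/h

119.3 kg/h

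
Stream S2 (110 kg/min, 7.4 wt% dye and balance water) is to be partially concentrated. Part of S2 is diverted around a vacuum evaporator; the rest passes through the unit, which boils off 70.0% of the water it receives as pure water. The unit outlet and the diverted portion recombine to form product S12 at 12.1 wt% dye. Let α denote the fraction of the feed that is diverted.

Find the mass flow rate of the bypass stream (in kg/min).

44.08 kg/min

All 110×0.074 = 8.14 kg/min of dye reaches S12, so S12 = 8.14/0.121 = 67.273 kg/min and vapour = 42.727 kg/min.
The evaporator receives (1−α)·110 of feed at 0.926 water and removes 0.700 of that water:
0.700×0.926×(1−α)×110 = 42.727
(1−α) = 42.727/71.302 = 0.5992;  α = 0.4008.
Bypass flow = 0.4008×110 = 44.083 kg/min.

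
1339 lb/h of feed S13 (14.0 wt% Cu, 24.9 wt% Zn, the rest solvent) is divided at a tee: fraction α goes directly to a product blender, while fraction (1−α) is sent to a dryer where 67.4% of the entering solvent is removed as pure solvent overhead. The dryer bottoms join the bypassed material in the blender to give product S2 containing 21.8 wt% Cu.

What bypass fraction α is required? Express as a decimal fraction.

All 1339×0.140 = 187.46 lb/h of Cu reaches S2, so S2 = 187.46/0.218 = 859.91 lb/h and vapour = 479.09 lb/h.
The evaporator receives (1−α)·1339 of feed at 0.611 solvent and removes 0.674 of that solvent:
0.674×0.611×(1−α)×1339 = 479.09
(1−α) = 479.09/551.42 = 0.8688;  α = 0.1312.

0.131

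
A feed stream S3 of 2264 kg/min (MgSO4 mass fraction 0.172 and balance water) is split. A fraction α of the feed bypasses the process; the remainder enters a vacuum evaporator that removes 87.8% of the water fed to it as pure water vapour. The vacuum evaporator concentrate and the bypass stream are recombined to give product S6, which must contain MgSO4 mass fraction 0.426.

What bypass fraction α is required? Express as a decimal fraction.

All 2264×0.172 = 389.41 kg/min of MgSO4 reaches S6, so S6 = 389.41/0.426 = 914.1 kg/min and vapour = 1349.9 kg/min.
The evaporator receives (1−α)·2264 of feed at 0.828 water and removes 0.878 of that water:
0.878×0.828×(1−α)×2264 = 1349.9
(1−α) = 1349.9/1645.9 = 0.8202;  α = 0.1798.

0.180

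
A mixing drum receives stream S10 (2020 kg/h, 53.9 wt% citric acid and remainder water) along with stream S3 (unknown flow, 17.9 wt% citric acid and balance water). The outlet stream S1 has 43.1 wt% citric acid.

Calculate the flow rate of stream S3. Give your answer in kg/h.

865.7 kg/h

Let S3 be the unknown flow. Total out = 2020 + S3.
citric acid balance: 1088.8 + 0.179·S3 = 0.431·(2020 + S3)
(0.179 − 0.431)·S3 = 0.431×2020 − 1088.8 = -218.16
S3 = -218.16 / -0.252 = 865.71 kg/h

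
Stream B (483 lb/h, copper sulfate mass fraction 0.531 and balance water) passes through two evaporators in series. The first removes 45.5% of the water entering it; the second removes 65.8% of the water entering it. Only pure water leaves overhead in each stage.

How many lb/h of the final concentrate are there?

water in feed = 483×0.469 = 226.53 lb/h.
After stage 1: water left = (1−0.455)×226.53 = 123.46; stream total = 379.93 lb/h.
After stage 2: water left = (1−0.658)×123.46 = 42.222; final concentrate = 298.7 lb/h.

298.7 lb/h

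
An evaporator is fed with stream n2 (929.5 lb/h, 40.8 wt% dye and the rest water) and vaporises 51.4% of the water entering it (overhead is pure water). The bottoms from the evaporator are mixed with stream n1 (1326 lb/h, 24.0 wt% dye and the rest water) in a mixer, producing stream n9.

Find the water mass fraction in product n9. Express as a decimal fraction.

Vapour removed = 0.514×0.592×929.5 = 282.84 lb/h; concentrate = 646.66 lb/h.
water reaching the mixer = 267.43 (from concentrate) + 1326×0.760 = 1275.2 lb/h.
Product flow = 646.66 + 1326 = 1972.7 lb/h; water fraction = 0.646.

0.646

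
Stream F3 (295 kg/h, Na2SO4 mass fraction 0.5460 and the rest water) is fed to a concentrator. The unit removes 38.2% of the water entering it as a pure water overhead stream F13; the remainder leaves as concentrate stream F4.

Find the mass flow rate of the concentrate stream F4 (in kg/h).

water entering = 295×0.454 = 133.93 kg/h; overhead removed = 0.382×133.93 = 51.161 kg/h.
Concentrate = 295 − 51.161 = 243.84 kg/h.

243.8 kg/h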